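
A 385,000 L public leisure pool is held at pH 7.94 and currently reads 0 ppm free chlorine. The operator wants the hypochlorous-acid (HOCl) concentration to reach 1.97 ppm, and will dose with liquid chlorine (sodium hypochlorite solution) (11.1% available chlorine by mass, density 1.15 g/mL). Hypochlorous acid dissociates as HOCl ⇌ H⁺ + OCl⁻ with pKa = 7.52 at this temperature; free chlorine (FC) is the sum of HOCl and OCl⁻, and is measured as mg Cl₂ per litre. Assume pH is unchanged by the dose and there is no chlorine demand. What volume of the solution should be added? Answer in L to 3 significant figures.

21.6 L

[OCl⁻]/[HOCl] = 10^(pH − pKa) = 10^(7.94 − 7.52) = 2.63; fraction as HOCl = 1/(1 + 2.63) = 0.2755.
Free chlorine required for 1.97 ppm HOCl: 1.97 / 0.2755 = 7.152 ppm.
FC to add: 7.152 − 0 = 7.152 mg/L as Cl₂.
Cl₂ equivalent: 7.152 mg/L × 385,000 L = 2753 g.
Product at 11.1% available Cl: 2753 / 0.111 = 24,810 g.
Volume: 24,810 g ÷ 1.15 g/mL = 21,570 mL.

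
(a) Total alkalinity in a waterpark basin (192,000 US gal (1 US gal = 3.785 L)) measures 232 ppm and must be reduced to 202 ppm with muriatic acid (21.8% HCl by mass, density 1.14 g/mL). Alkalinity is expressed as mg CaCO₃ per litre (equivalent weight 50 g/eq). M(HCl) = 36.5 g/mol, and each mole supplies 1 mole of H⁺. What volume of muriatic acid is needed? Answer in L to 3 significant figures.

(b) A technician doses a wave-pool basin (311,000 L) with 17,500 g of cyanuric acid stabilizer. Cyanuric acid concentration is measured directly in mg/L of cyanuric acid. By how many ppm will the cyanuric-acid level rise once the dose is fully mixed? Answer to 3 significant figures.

(a) 64.0 L; (b) 56.3 ppm

(a) Volume: 192,000 US gal × 3.785 L/gal = 726,720 L.
(a) Alkalinity to neutralize: (232 − 202) = 30 mg/L as CaCO₃ × 726,720 L = 21,800 g as CaCO₃.
(a) Equivalents of H⁺ required: 21,800 ÷ 50 g/eq = 436 eq = 436 mol HCl.
(a) Mass of HCl: 436 × 36.5 = 15,920 g.
(a) Mass of 21.8% solution: 15,920 / 0.218 = 73,010 g.
(a) Volume: 73,010 g ÷ 1.14 g/mL = 64,040 mL.

(b) Rise: 17,500 g / 311,000 L × 1000 = 56.27 mg/L.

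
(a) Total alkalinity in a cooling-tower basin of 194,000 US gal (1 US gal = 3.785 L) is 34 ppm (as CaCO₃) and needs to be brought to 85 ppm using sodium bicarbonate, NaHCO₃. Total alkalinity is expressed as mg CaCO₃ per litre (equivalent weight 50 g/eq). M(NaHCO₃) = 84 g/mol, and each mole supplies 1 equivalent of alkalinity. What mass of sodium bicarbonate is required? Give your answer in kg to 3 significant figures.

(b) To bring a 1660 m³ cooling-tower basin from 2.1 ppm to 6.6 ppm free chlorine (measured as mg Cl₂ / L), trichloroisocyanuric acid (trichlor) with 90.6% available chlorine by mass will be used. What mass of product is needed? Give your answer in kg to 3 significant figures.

(a) Volume: 194,000 US gal × 3.785 L/gal = 734,290 L.
(a) Alkalinity to add: (85 − 34) = 51 mg/L as CaCO₃ × 734,290 L = 37,450 g as CaCO₃.
(a) Equivalents: 37,450 g ÷ 50 g/eq = 749 eq.
(a) NaHCO₃ supplies 1 eq per mole → 749 mol.
(a) Mass: 749 mol × 84 g/mol = 62,910 g.

(b) Volume: 1660 m³ = 1,660,000 L.
(b) Chlorine deficit: 6.6 − 2.1 = 4.5 ppm = 4.5 mg/L as Cl₂.
(b) Cl₂ equivalent needed: 4.5 mg/L × 1,660,000 L = 7,470,000 mg = 7470 g.
(b) Product at 90.6% available chlorine: 7470 / 0.906 = 8245 g.

(a) 62.9 kg; (b) 8.25 kg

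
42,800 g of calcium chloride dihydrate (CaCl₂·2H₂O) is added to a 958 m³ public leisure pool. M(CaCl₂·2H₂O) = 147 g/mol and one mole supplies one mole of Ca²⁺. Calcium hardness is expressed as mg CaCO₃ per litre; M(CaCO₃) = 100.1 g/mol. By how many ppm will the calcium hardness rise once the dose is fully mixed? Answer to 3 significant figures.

30.4 ppm

Volume: 958 m³ = 958,000 L.
Moles of Ca²⁺: 42,800 g ÷ 147 g/mol = 291.2 mol.
As CaCO₃: 291.2 mol × 100.1 g/mol = 29,140 g.
Rise: 29,140 g / 958,000 L × 1000 = 30.42 mg/L.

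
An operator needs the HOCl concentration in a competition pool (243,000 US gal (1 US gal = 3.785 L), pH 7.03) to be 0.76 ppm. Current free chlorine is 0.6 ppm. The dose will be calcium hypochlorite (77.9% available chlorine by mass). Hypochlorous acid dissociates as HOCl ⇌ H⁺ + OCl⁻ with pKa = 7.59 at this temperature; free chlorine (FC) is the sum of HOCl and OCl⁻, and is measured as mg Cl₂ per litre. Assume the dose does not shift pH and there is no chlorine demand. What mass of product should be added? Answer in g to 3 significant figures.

436 g

Volume: 243,000 US gal × 3.785 L/gal = 919,755 L.
[OCl⁻]/[HOCl] = 10^(pH − pKa) = 10^(7.03 − 7.59) = 0.2754; fraction as HOCl = 1/(1 + 0.2754) = 0.7841.
Free chlorine required for 0.76 ppm HOCl: 0.76 / 0.7841 = 0.9693 ppm.
FC to add: 0.9693 − 0.6 = 0.3693 mg/L as Cl₂.
Cl₂ equivalent: 0.3693 mg/L × 919,755 L = 339.7 g.
Product at 77.9% available Cl: 339.7 / 0.779 = 436.1 g.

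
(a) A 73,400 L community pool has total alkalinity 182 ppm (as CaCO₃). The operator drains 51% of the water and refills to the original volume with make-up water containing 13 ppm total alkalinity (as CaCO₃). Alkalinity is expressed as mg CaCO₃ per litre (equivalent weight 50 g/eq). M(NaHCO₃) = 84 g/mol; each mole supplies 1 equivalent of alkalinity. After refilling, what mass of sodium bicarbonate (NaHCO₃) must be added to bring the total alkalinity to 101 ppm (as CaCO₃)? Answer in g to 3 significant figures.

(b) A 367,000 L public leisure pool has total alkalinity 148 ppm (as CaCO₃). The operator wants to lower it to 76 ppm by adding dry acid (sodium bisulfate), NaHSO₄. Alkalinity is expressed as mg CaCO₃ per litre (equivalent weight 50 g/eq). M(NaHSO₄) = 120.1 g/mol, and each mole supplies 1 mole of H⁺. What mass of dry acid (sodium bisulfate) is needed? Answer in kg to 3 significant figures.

(a) After draining 51% and refilling: 182 × 0.49 + 13 × 0.51 = 95.81 ppm.
(a) Deficit to target: 101 − 95.81 = 5.19 mg/L.
(a) As CaCO₃: 5.19 mg/L × 73,400 L = 380.9 g; ÷ 50 g/eq ÷ 1 = 7.619 mol NaHCO₃.
(a) Mass: 7.619 × 84 = 640 g.

(b) Alkalinity to neutralize: (148 − 76) = 72 mg/L as CaCO₃ × 367,000 L = 26,420 g as CaCO₃.
(b) Equivalents of H⁺ required: 26,420 ÷ 50 g/eq = 528.5 eq = 528.5 mol NaHSO₄.
(b) Mass of NaHSO₄: 528.5 × 120.1 = 63,470 g.

(a) 640 g; (b) 63.5 kg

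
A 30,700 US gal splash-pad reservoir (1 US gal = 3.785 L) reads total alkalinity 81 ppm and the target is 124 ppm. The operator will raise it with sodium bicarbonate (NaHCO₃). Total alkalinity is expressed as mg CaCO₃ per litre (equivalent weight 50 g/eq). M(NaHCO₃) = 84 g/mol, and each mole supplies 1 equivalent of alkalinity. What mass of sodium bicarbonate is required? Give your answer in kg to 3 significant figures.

Volume: 30,700 US gal × 3.785 L/gal = 116,200 L.
Alkalinity to add: (124 − 81) = 43 mg/L as CaCO₃ × 116,200 L = 4997 g as CaCO₃.
Equivalents: 4997 g ÷ 50 g/eq = 99.93 eq.
NaHCO₃ supplies 1 eq per mole → 99.93 mol.
Mass: 99.93 mol × 84 g/mol = 8394 g.

8.39 kg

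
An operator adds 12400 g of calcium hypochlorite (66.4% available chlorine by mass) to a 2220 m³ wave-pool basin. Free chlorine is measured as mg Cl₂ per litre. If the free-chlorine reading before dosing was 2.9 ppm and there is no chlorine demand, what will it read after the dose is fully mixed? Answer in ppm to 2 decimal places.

Volume: 2220 m³ = 2,220,000 L.
Available chlorine delivered: 12,400 g × 0.664 = 8234 g as Cl₂.
Concentration rise: 8234 g / 2,220,000 L = 3.709 mg/L = 3.71 ppm.
Final FC: 2.9 + 3.71 = 6.61 ppm.

6.61 ppm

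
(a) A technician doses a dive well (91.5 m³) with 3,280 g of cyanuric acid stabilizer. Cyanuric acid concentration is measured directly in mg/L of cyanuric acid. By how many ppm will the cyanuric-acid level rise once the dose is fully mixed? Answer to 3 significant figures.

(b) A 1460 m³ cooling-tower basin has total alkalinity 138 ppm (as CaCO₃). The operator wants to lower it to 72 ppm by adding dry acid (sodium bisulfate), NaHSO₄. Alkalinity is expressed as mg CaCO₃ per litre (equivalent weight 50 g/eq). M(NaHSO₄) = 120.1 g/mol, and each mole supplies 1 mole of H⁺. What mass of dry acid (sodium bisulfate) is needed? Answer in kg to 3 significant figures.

(a) 35.8 ppm; (b) 231 kg

(a) Volume: 91.5 m³ = 91,500 L.
(a) Rise: 3,280 g / 91,500 L × 1000 = 35.85 mg/L.

(b) Volume: 1460 m³ = 1,460,000 L.
(b) Alkalinity to neutralize: (138 − 72) = 66 mg/L as CaCO₃ × 1,460,000 L = 96,360 g as CaCO₃.
(b) Equivalents of H⁺ required: 96,360 ÷ 50 g/eq = 1927 eq = 1927 mol NaHSO₄.
(b) Mass of NaHSO₄: 1927 × 120.1 = 231,500 g.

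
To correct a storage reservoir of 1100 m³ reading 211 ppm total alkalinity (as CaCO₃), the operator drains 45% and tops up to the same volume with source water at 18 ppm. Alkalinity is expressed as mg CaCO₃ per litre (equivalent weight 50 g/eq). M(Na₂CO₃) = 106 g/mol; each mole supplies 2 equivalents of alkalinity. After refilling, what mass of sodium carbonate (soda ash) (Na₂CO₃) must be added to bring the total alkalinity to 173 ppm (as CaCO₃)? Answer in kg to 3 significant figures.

Volume: 1100 m³ = 1,100,000 L.
After draining 45% and refilling: 211 × 0.55 + 18 × 0.45 = 124.15 ppm.
Deficit to target: 173 − 124.15 = 48.85 mg/L.
As CaCO₃: 48.85 mg/L × 1,100,000 L = 53,730 g; ÷ 50 g/eq ÷ 2 = 537.3 mol Na₂CO₃.
Mass: 537.3 × 106 = 56,960 g.

57.0 kg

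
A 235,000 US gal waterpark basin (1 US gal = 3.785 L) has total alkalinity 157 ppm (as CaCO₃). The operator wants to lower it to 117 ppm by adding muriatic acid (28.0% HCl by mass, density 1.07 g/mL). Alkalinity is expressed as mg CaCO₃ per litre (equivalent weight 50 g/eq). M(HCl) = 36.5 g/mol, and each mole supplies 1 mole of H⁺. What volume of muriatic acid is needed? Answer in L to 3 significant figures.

86.7 L

Volume: 235,000 US gal × 3.785 L/gal = 889,475 L.
Alkalinity to neutralize: (157 − 117) = 40 mg/L as CaCO₃ × 889,475 L = 35,580 g as CaCO₃.
Equivalents of H⁺ required: 35,580 ÷ 50 g/eq = 711.6 eq = 711.6 mol HCl.
Mass of HCl: 711.6 × 36.5 = 25,970 g.
Mass of 28.0% solution: 25,970 / 0.28 = 92,760 g.
Volume: 92,760 g ÷ 1.07 g/mL = 86,690 mL.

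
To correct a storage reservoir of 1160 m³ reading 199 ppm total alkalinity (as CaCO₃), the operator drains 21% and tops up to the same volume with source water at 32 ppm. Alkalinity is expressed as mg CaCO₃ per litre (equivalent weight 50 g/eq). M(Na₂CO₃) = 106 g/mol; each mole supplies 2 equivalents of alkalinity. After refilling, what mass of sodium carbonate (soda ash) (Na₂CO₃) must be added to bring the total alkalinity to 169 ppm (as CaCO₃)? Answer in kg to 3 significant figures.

Volume: 1160 m³ = 1,160,000 L.
After draining 21% and refilling: 199 × 0.79 + 32 × 0.21 = 163.93 ppm.
Deficit to target: 169 − 163.93 = 5.07 mg/L.
As CaCO₃: 5.07 mg/L × 1,160,000 L = 5881 g; ÷ 50 g/eq ÷ 2 = 58.81 mol Na₂CO₃.
Mass: 58.81 × 106 = 6234 g.

6.23 kg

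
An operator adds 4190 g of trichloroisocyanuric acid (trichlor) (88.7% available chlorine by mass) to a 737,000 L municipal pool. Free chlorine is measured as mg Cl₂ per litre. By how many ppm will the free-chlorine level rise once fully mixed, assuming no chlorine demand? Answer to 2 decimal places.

Available chlorine delivered: 4190 g × 0.887 = 3717 g as Cl₂.
Concentration rise: 3717 g / 737,000 L = 5.043 mg/L = 5.04 ppm.

5.04 ppm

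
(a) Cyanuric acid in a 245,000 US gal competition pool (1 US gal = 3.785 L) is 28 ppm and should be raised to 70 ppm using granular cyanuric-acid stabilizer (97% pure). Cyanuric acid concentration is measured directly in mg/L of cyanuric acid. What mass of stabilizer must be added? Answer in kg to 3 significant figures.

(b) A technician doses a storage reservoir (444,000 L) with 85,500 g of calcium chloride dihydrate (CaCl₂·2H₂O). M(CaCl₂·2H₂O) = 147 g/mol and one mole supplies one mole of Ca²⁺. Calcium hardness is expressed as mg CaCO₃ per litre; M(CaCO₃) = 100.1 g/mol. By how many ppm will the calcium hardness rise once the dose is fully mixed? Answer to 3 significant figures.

(a) Volume: 245,000 US gal × 3.785 L/gal = 927,325 L.
(a) CYA to add: (70 − 28) = 42 mg/L × 927,325 L = 38,950 g cyanuric acid.
(a) At 97% purity: 38,950 / 0.97 = 40,150 g product.

(b) Moles of Ca²⁺: 85,500 g ÷ 147 g/mol = 581.6 mol.
(b) As CaCO₃: 581.6 mol × 100.1 g/mol = 58,220 g.
(b) Rise: 58,220 g / 444,000 L × 1000 = 131.1 mg/L.

(a) 40.2 kg; (b) 131 ppm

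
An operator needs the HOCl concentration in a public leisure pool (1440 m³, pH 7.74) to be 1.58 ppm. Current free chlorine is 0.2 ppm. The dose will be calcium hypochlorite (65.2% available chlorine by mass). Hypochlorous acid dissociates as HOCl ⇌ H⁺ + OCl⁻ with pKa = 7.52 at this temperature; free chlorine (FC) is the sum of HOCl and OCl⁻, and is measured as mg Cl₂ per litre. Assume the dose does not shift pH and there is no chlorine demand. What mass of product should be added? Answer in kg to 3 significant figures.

Volume: 1440 m³ = 1,440,000 L.
[OCl⁻]/[HOCl] = 10^(pH − pKa) = 10^(7.74 − 7.52) = 1.66; fraction as HOCl = 1/(1 + 1.66) = 0.376.
Free chlorine required for 1.58 ppm HOCl: 1.58 / 0.376 = 4.202 ppm.
FC to add: 4.202 − 0.2 = 4.002 mg/L as Cl₂.
Cl₂ equivalent: 4.002 mg/L × 1,440,000 L = 5763 g.
Product at 65.2% available Cl: 5763 / 0.652 = 8839 g.

8.84 kg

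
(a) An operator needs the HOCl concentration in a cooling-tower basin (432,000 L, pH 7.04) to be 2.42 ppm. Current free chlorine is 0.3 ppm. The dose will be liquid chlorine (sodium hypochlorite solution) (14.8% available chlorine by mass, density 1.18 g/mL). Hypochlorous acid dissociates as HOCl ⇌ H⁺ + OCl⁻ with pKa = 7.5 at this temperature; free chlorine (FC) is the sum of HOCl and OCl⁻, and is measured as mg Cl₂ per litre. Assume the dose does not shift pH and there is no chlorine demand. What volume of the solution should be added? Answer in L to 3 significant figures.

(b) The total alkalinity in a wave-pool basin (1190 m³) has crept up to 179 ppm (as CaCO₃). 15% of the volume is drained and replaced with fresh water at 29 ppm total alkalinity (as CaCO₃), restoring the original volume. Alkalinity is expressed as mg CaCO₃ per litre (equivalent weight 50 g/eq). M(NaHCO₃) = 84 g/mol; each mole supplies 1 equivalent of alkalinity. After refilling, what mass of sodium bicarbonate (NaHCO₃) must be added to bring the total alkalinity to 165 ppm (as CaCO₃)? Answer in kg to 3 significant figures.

(a) 7.32 L; (b) 17.0 kg

(a) [OCl⁻]/[HOCl] = 10^(pH − pKa) = 10^(7.04 − 7.5) = 0.3467; fraction as HOCl = 1/(1 + 0.3467) = 0.7425.
(a) Free chlorine required for 2.42 ppm HOCl: 2.42 / 0.7425 = 3.259 ppm.
(a) FC to add: 3.259 − 0.3 = 2.959 mg/L as Cl₂.
(a) Cl₂ equivalent: 2.959 mg/L × 432,000 L = 1278 g.
(a) Product at 14.8% available Cl: 1278 / 0.148 = 8637 g.
(a) Volume: 8637 g ÷ 1.18 g/mL = 7320 mL.

(b) Volume: 1190 m³ = 1,190,000 L.
(b) After draining 15% and refilling: 179 × 0.85 + 29 × 0.15 = 156.5 ppm.
(b) Deficit to target: 165 − 156.5 = 8.5 mg/L.
(b) As CaCO₃: 8.5 mg/L × 1,190,000 L = 10,120 g; ÷ 50 g/eq ÷ 1 = 202.3 mol NaHCO₃.
(b) Mass: 202.3 × 84 = 16,990 g.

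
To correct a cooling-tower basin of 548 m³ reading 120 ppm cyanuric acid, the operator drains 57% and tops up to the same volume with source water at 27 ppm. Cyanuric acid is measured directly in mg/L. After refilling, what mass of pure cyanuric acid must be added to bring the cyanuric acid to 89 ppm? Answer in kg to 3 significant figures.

12.1 kg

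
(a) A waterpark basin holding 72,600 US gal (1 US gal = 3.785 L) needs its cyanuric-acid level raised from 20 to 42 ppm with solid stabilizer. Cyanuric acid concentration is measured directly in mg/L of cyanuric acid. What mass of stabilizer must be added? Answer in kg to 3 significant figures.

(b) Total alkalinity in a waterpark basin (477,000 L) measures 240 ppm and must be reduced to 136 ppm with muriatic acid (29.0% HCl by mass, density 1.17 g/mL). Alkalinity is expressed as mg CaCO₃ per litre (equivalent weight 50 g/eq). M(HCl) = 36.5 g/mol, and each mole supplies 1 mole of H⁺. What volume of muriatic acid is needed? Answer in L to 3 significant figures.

(a) 6.05 kg; (b) 107 L

(a) Volume: 72,600 US gal × 3.785 L/gal = 274,791 L.
(a) CYA to add: (42 − 20) = 22 mg/L × 274,791 L = 6045 g cyanuric acid.

(b) Alkalinity to neutralize: (240 − 136) = 104 mg/L as CaCO₃ × 477,000 L = 49,610 g as CaCO₃.
(b) Equivalents of H⁺ required: 49,610 ÷ 50 g/eq = 992.2 eq = 992.2 mol HCl.
(b) Mass of HCl: 992.2 × 36.5 = 36,210 g.
(b) Mass of 29.0% solution: 36,210 / 0.29 = 124,900 g.
(b) Volume: 124,900 g ÷ 1.17 g/mL = 106,700 mL.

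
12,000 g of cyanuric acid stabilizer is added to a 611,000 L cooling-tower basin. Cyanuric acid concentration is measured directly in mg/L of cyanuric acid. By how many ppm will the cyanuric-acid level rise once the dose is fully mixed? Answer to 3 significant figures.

19.6 ppm

Rise: 12,000 g / 611,000 L × 1000 = 19.64 mg/L.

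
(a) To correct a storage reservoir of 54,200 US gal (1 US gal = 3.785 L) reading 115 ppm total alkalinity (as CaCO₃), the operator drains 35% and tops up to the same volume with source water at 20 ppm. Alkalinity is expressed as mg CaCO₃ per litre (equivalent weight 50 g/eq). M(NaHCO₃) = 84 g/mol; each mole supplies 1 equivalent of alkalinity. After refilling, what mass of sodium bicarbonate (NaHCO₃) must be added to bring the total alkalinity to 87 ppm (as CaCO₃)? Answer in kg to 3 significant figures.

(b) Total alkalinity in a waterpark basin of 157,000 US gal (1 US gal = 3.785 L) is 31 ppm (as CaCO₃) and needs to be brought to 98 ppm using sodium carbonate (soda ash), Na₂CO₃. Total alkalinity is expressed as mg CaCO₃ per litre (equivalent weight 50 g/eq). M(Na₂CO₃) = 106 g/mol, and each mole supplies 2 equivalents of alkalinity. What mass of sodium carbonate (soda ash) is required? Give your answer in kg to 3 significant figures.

(a) Volume: 54,200 US gal × 3.785 L/gal = 205,147 L.
(a) After draining 35% and refilling: 115 × 0.65 + 20 × 0.35 = 81.75 ppm.
(a) Deficit to target: 87 − 81.75 = 5.25 mg/L.
(a) As CaCO₃: 5.25 mg/L × 205,147 L = 1077 g; ÷ 50 g/eq ÷ 1 = 21.54 mol NaHCO₃.
(a) Mass: 21.54 × 84 = 1809 g.

(b) Volume: 157,000 US gal × 3.785 L/gal = 594,245 L.
(b) Alkalinity to add: (98 − 31) = 67 mg/L as CaCO₃ × 594,245 L = 39,810 g as CaCO₃.
(b) Equivalents: 39,810 g ÷ 50 g/eq = 796.3 eq.
(b) Each mole of Na₂CO₃ supplies 2 eq, so 796.3 / 2 = 398.1 mol.
(b) Mass: 398.1 mol × 106 g/mol = 42,200 g.

(a) 1.81 kg; (b) 42.2 kg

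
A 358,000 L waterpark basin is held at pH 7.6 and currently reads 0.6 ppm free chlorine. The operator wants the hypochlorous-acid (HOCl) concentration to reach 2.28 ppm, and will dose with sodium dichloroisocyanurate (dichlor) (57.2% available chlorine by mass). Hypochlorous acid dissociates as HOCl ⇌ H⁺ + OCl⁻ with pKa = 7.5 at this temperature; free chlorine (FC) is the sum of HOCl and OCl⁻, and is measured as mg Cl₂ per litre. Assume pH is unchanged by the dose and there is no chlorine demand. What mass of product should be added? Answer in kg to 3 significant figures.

2.85 kg

[OCl⁻]/[HOCl] = 10^(pH − pKa) = 10^(7.6 − 7.5) = 1.259; fraction as HOCl = 1/(1 + 1.259) = 0.4427.
Free chlorine required for 2.28 ppm HOCl: 2.28 / 0.4427 = 5.15 ppm.
FC to add: 5.15 − 0.6 = 4.55 mg/L as Cl₂.
Cl₂ equivalent: 4.55 mg/L × 358,000 L = 1629 g.
Product at 57.2% available Cl: 1629 / 0.572 = 2848 g.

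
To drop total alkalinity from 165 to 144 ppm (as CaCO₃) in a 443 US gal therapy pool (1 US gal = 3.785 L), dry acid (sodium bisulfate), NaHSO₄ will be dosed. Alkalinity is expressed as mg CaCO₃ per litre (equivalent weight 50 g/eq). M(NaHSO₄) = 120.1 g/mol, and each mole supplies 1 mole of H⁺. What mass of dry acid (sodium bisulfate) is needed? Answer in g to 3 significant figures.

84.6 g

Volume: 443 US gal × 3.785 L/gal = 1,677 L.
Alkalinity to neutralize: (165 − 144) = 21 mg/L as CaCO₃ × 1,677 L = 35.21 g as CaCO₃.
Equivalents of H⁺ required: 35.21 ÷ 50 g/eq = 0.7042 eq = 0.7042 mol NaHSO₄.
Mass of NaHSO₄: 0.7042 × 120.1 = 84.58 g.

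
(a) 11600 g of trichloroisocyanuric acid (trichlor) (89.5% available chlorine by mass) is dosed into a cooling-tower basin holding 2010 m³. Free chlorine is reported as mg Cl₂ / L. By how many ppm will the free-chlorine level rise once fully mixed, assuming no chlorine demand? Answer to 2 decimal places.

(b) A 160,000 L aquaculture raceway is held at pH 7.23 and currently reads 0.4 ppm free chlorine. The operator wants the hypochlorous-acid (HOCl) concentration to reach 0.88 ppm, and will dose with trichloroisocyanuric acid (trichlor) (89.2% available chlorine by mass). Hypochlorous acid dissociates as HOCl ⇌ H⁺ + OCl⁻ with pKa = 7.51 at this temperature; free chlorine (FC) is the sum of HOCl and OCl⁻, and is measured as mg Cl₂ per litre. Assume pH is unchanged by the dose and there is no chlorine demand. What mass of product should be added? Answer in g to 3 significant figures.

(a) Volume: 2010 m³ = 2,010,000 L.
(a) Available chlorine delivered: 11,600 g × 0.895 = 10,380 g as Cl₂.
(a) Concentration rise: 10,380 g / 2,010,000 L = 5.165 mg/L = 5.17 ppm.

(b) [OCl⁻]/[HOCl] = 10^(pH − pKa) = 10^(7.23 − 7.51) = 0.5248; fraction as HOCl = 1/(1 + 0.5248) = 0.6558.
(b) Free chlorine required for 0.88 ppm HOCl: 0.88 / 0.6558 = 1.342 ppm.
(b) FC to add: 1.342 − 0.4 = 0.9418 mg/L as Cl₂.
(b) Cl₂ equivalent: 0.9418 mg/L × 160,000 L = 150.7 g.
(b) Product at 89.2% available Cl: 150.7 / 0.892 = 168.9 g.

(a) 5.17 ppm; (b) 169 g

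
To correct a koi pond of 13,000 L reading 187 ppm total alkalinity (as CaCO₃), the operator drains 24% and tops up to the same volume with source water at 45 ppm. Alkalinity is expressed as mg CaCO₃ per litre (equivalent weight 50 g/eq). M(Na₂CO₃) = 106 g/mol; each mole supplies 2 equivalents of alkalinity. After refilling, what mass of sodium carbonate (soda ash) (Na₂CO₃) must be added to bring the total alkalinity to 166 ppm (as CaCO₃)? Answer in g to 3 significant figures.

180 g

After draining 24% and refilling: 187 × 0.76 + 45 × 0.24 = 152.92 ppm.
Deficit to target: 166 − 152.92 = 13.08 mg/L.
As CaCO₃: 13.08 mg/L × 13,000 L = 170 g; ÷ 50 g/eq ÷ 2 = 1.7 mol Na₂CO₃.
Mass: 1.7 × 106 = 180.2 g.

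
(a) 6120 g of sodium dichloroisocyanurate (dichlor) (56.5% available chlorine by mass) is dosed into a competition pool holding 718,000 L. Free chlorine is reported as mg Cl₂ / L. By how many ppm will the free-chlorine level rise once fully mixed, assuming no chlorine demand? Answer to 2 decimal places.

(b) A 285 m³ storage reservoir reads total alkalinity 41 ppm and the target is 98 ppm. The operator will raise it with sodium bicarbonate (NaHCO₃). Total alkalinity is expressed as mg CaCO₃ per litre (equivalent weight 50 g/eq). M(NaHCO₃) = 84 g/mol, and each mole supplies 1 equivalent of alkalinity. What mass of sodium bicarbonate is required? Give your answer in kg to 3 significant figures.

(a) 4.82 ppm; (b) 27.3 kg

(a) Available chlorine delivered: 6120 g × 0.565 = 3458 g as Cl₂.
(a) Concentration rise: 3458 g / 718,000 L = 4.816 mg/L = 4.82 ppm.

(b) Volume: 285 m³ = 285,000 L.
(b) Alkalinity to add: (98 − 41) = 57 mg/L as CaCO₃ × 285,000 L = 16,240 g as CaCO₃.
(b) Equivalents: 16,240 g ÷ 50 g/eq = 324.9 eq.
(b) NaHCO₃ supplies 1 eq per mole → 324.9 mol.
(b) Mass: 324.9 mol × 84 g/mol = 27,290 g.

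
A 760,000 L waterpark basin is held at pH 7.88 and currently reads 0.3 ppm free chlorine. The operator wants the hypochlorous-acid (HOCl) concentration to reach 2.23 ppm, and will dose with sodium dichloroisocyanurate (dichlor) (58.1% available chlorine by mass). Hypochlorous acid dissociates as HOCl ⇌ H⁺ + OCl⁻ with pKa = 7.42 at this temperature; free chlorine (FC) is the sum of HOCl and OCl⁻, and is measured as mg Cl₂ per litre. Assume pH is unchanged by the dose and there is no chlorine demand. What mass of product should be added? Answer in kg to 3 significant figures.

[OCl⁻]/[HOCl] = 10^(pH − pKa) = 10^(7.88 − 7.42) = 2.884; fraction as HOCl = 1/(1 + 2.884) = 0.2575.
Free chlorine required for 2.23 ppm HOCl: 2.23 / 0.2575 = 8.661 ppm.
FC to add: 8.661 − 0.3 = 8.361 mg/L as Cl₂.
Cl₂ equivalent: 8.361 mg/L × 760,000 L = 6355 g.
Product at 58.1% available Cl: 6355 / 0.581 = 10,940 g.

10.9 kg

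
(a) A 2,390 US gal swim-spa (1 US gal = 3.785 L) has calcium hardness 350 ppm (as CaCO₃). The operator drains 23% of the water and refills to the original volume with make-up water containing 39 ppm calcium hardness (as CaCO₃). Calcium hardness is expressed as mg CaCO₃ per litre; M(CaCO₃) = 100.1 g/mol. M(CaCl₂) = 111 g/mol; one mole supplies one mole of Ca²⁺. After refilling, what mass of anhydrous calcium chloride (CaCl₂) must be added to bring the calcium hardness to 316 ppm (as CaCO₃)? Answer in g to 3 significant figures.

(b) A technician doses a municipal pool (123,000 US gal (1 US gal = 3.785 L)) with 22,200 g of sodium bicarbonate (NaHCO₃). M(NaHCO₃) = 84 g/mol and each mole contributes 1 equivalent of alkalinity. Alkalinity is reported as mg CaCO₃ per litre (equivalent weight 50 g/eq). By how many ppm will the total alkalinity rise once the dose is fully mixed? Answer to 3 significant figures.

(a) Volume: 2,390 US gal × 3.785 L/gal = 9,046 L.
(a) After draining 23% and refilling: 350 × 0.77 + 39 × 0.23 = 278.47 ppm.
(a) Deficit to target: 316 − 278.47 = 37.53 mg/L.
(a) As CaCO₃: 37.53 mg/L × 9,046 L = 339.5 g; ÷ 100.1 = 3.392 mol Ca²⁺.
(a) Mass: 3.392 × 111 = 376.5 g.

(b) Volume: 123,000 US gal × 3.785 L/gal = 465,555 L.
(b) Moles of NaHCO₃: 22,200 g ÷ 84 g/mol = 264.3 mol → 264.3 eq of alkalinity.
(b) As CaCO₃: 264.3 eq × 50 g/eq = 13,210 g.
(b) Rise: 13,210 g / 465,555 L × 1000 = 28.38 mg/L.

(a) 376 g; (b) 28.4 ppm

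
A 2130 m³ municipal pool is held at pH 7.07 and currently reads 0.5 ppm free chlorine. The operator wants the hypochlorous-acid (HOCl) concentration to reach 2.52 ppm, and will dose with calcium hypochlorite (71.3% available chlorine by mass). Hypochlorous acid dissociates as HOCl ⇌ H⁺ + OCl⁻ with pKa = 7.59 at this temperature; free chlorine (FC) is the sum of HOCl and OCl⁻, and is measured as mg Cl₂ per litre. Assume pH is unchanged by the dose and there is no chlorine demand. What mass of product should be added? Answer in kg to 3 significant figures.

8.31 kg

Volume: 2130 m³ = 2,130,000 L.
[OCl⁻]/[HOCl] = 10^(pH − pKa) = 10^(7.07 − 7.59) = 0.302; fraction as HOCl = 1/(1 + 0.302) = 0.7681.
Free chlorine required for 2.52 ppm HOCl: 2.52 / 0.7681 = 3.281 ppm.
FC to add: 3.281 − 0.5 = 2.781 mg/L as Cl₂.
Cl₂ equivalent: 2.781 mg/L × 2,130,000 L = 5924 g.
Product at 71.3% available Cl: 5924 / 0.713 = 8308 g.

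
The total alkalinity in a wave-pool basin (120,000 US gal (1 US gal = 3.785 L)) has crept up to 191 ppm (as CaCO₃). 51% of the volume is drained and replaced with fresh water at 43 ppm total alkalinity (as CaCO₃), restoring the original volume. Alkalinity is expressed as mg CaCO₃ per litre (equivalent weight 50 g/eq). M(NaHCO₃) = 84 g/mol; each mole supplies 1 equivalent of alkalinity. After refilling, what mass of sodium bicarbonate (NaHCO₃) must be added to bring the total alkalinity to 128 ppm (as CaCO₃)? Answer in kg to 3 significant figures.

Volume: 120,000 US gal × 3.785 L/gal = 454,200 L.
After draining 51% and refilling: 191 × 0.49 + 43 × 0.51 = 115.52 ppm.
Deficit to target: 128 − 115.52 = 12.48 mg/L.
As CaCO₃: 12.48 mg/L × 454,200 L = 5668 g; ÷ 50 g/eq ÷ 1 = 113.4 mol NaHCO₃.
Mass: 113.4 × 84 = 9523 g.

9.52 kg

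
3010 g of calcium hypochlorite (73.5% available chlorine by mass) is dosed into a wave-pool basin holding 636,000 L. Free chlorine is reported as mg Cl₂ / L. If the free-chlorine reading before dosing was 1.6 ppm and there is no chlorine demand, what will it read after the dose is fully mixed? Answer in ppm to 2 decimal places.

5.08 ppm

Available chlorine delivered: 3010 g × 0.735 = 2212 g as Cl₂.
Concentration rise: 2212 g / 636,000 L = 3.479 mg/L = 3.48 ppm.
Final FC: 1.6 + 3.48 = 5.08 ppm.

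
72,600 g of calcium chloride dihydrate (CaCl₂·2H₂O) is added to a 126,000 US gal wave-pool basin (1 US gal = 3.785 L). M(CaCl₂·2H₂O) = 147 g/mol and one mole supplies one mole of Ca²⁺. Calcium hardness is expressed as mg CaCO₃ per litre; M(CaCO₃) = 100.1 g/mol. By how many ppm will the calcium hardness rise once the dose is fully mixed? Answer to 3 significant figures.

104 ppm

Volume: 126,000 US gal × 3.785 L/gal = 476,910 L.
Moles of Ca²⁺: 72,600 g ÷ 147 g/mol = 493.9 mol.
As CaCO₃: 493.9 mol × 100.1 g/mol = 49,440 g.
Rise: 49,440 g / 476,910 L × 1000 = 103.7 mg/L.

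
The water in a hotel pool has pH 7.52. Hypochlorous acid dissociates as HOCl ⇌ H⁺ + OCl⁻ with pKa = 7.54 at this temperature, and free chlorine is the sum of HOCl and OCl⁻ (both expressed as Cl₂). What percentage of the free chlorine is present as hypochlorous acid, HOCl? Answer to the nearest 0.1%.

[OCl⁻]/[HOCl] = 10^(pH − pKa) = 10^(7.52 − 7.54) = 10^-0.02 = 0.955.
Fraction as HOCl = 1 / (1 + 0.955) = 0.5115.

51.2%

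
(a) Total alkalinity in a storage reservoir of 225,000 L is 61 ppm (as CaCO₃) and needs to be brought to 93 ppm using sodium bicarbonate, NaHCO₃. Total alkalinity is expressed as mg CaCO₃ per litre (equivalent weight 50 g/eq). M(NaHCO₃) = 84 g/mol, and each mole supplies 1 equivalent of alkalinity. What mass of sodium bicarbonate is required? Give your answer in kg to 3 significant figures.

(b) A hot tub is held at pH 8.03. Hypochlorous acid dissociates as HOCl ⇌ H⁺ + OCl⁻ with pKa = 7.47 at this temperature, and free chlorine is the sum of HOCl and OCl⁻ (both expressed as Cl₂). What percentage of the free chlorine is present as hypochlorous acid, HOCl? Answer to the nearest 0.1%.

(a) 12.1 kg; (b) 21.6%

(a) Alkalinity to add: (93 − 61) = 32 mg/L as CaCO₃ × 225,000 L = 7200 g as CaCO₃.
(a) Equivalents: 7200 g ÷ 50 g/eq = 144 eq.
(a) NaHCO₃ supplies 1 eq per mole → 144 mol.
(a) Mass: 144 mol × 84 g/mol = 12,100 g.

(b) [OCl⁻]/[HOCl] = 10^(pH − pKa) = 10^(8.03 − 7.47) = 10^0.56 = 3.631.
(b) Fraction as HOCl = 1 / (1 + 3.631) = 0.2159.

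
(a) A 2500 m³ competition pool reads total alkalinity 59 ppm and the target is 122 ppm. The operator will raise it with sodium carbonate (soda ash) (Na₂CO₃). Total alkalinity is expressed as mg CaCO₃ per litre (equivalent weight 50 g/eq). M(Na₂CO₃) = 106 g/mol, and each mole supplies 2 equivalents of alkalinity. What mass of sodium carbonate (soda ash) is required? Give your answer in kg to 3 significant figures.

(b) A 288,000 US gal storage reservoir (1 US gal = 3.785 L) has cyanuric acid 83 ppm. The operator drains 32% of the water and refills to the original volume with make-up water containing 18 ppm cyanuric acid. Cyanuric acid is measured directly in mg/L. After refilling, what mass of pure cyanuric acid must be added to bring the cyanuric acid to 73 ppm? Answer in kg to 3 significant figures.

(a) Volume: 2500 m³ = 2,500,000 L.
(a) Alkalinity to add: (122 − 59) = 63 mg/L as CaCO₃ × 2,500,000 L = 157,500 g as CaCO₃.
(a) Equivalents: 157,500 g ÷ 50 g/eq = 3150 eq.
(a) Each mole of Na₂CO₃ supplies 2 eq, so 3150 / 2 = 1575 mol.
(a) Mass: 1575 mol × 106 g/mol = 167,000 g.

(b) Volume: 288,000 US gal × 3.785 L/gal = 1,090,080 L.
(b) After draining 32% and refilling: 83 × 0.68 + 18 × 0.32 = 62.2 ppm.
(b) Deficit to target: 73 − 62.2 = 10.8 mg/L.
(b) Mass: 10.8 mg/L × 1,090,080 L = 11,770 g cyanuric acid.

(a) 167 kg; (b) 11.8 kg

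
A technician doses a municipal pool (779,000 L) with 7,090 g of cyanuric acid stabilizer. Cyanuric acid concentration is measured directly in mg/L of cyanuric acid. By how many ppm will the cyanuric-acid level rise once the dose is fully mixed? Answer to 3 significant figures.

9.10 ppm

Rise: 7,090 g / 779,000 L × 1000 = 9.101 mg/L.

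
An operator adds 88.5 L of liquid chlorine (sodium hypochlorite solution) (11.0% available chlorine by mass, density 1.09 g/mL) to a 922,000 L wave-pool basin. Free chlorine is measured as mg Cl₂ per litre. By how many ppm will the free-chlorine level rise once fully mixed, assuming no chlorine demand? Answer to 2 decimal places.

Mass of solution: 88.5 L × 1000 mL/L × 1.09 g/mL = 96,460 g.
Available chlorine delivered: 96,460 g × 0.11 = 10,610 g as Cl₂.
Concentration rise: 10,610 g / 922,000 L = 11.51 mg/L = 11.51 ppm.

11.51 ppm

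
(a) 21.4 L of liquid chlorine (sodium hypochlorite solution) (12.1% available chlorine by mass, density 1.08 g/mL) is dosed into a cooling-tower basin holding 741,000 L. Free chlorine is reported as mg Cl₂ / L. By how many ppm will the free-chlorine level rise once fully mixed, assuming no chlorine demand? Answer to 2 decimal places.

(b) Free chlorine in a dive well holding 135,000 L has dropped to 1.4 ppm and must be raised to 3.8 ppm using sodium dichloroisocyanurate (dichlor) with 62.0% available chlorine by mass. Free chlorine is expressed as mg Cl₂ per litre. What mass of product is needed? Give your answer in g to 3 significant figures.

(a) 3.77 ppm; (b) 523 g

(a) Mass of solution: 21.4 L × 1000 mL/L × 1.08 g/mL = 23,110 g.
(a) Available chlorine delivered: 23,110 g × 0.121 = 2797 g as Cl₂.
(a) Concentration rise: 2797 g / 741,000 L = 3.774 mg/L = 3.77 ppm.

(b) Chlorine deficit: 3.8 − 1.4 = 2.4 ppm = 2.4 mg/L as Cl₂.
(b) Cl₂ equivalent needed: 2.4 mg/L × 135,000 L = 324,000 mg = 324 g.
(b) Product at 62.0% available chlorine: 324 / 0.62 = 522.6 g.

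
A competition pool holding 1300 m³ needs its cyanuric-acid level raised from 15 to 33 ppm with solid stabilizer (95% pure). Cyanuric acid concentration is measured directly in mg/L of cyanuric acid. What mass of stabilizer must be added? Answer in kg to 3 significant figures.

24.6 kg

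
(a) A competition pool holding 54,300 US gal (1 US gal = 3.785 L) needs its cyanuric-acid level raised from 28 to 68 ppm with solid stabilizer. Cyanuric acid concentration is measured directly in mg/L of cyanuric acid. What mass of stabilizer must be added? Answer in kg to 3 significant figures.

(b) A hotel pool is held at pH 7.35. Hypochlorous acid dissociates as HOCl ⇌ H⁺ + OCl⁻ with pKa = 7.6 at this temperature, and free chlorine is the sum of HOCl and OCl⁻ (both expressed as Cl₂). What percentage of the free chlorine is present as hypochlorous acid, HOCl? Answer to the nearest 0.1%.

(a) 8.22 kg; (b) 64.0%

(a) Volume: 54,300 US gal × 3.785 L/gal = 205,526 L.
(a) CYA to add: (68 − 28) = 40 mg/L × 205,526 L = 8221 g cyanuric acid.

(b) [OCl⁻]/[HOCl] = 10^(pH − pKa) = 10^(7.35 − 7.6) = 10^-0.25 = 0.5623.
(b) Fraction as HOCl = 1 / (1 + 0.5623) = 0.6401.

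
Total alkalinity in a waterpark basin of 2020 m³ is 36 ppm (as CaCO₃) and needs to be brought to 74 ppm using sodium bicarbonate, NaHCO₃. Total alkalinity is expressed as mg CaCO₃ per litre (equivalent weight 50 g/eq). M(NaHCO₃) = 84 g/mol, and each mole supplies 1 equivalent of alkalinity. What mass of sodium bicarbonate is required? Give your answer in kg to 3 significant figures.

129 kg

Volume: 2020 m³ = 2,020,000 L.
Alkalinity to add: (74 − 36) = 38 mg/L as CaCO₃ × 2,020,000 L = 76,760 g as CaCO₃.
Equivalents: 76,760 g ÷ 50 g/eq = 1535 eq.
NaHCO₃ supplies 1 eq per mole → 1535 mol.
Mass: 1535 mol × 84 g/mol = 129,000 g.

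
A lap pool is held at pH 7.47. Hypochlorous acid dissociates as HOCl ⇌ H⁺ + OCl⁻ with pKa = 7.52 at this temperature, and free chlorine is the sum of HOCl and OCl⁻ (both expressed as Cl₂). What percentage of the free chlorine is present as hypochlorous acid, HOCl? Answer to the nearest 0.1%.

[OCl⁻]/[HOCl] = 10^(pH − pKa) = 10^(7.47 − 7.52) = 10^-0.05 = 0.8913.
Fraction as HOCl = 1 / (1 + 0.8913) = 0.5288.

52.9%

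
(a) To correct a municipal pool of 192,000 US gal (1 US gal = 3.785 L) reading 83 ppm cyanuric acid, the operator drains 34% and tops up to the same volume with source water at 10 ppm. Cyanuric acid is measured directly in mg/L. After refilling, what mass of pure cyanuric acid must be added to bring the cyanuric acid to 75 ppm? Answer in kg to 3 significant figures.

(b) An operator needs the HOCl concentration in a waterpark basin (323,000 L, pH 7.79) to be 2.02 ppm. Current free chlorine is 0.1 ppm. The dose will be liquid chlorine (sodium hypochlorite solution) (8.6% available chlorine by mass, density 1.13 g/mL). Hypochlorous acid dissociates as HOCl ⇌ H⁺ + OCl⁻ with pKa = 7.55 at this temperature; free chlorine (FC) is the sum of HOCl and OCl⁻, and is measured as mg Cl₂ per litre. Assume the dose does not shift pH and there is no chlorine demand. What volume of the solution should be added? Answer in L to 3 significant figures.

(a) 12.2 kg; (b) 18.0 L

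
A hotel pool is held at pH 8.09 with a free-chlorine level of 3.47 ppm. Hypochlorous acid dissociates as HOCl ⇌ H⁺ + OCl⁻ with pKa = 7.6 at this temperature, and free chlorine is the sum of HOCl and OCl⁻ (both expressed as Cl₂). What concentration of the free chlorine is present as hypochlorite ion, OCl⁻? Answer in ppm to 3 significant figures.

[OCl⁻]/[HOCl] = 10^(pH − pKa) = 10^(8.09 − 7.6) = 10^0.49 = 3.09.
Fraction as HOCl = 1 / (1 + 3.09) = 0.2445.
OCl⁻ = (1 − 0.2445) × 3.47 ppm = 2.622 ppm.

2.62 ppm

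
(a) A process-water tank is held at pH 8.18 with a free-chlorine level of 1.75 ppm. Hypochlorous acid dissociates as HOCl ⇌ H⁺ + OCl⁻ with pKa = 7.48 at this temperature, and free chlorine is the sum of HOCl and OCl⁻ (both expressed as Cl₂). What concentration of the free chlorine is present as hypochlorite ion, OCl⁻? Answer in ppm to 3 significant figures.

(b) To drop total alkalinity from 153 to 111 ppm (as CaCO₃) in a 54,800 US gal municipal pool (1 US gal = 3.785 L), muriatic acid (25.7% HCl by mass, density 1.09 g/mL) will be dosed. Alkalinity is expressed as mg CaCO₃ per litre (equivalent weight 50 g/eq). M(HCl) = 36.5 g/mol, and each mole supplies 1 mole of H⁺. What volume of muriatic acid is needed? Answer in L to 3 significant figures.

(a) [OCl⁻]/[HOCl] = 10^(pH − pKa) = 10^(8.18 − 7.48) = 10^0.70 = 5.012.
(a) Fraction as HOCl = 1 / (1 + 5.012) = 0.1663.
(a) OCl⁻ = (1 − 0.1663) × 1.75 ppm = 1.459 ppm.

(b) Volume: 54,800 US gal × 3.785 L/gal = 207,418 L.
(b) Alkalinity to neutralize: (153 − 111) = 42 mg/L as CaCO₃ × 207,418 L = 8712 g as CaCO₃.
(b) Equivalents of H⁺ required: 8712 ÷ 50 g/eq = 174.2 eq = 174.2 mol HCl.
(b) Mass of HCl: 174.2 × 36.5 = 6359 g.
(b) Mass of 25.7% solution: 6359 / 0.257 = 24,740 g.
(b) Volume: 24,740 g ÷ 1.09 g/mL = 22,700 mL.

(a) 1.46 ppm; (b) 22.7 L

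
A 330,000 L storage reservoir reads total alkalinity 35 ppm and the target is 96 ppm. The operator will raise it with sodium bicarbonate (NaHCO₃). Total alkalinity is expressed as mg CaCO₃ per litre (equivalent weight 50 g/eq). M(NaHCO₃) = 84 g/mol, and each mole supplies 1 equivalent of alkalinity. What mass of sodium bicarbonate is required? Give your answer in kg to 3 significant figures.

Alkalinity to add: (96 − 35) = 61 mg/L as CaCO₃ × 330,000 L = 20,130 g as CaCO₃.
Equivalents: 20,130 g ÷ 50 g/eq = 402.6 eq.
NaHCO₃ supplies 1 eq per mole → 402.6 mol.
Mass: 402.6 mol × 84 g/mol = 33,820 g.

33.8 kg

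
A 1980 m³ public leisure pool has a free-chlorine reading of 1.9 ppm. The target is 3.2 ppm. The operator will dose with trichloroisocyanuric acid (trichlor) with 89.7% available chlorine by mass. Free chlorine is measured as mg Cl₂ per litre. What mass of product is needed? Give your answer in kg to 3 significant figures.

Volume: 1980 m³ = 1,980,000 L.
Chlorine deficit: 3.2 − 1.9 = 1.3 ppm = 1.3 mg/L as Cl₂.
Cl₂ equivalent needed: 1.3 mg/L × 1,980,000 L = 2,574,000 mg = 2574 g.
Product at 89.7% available chlorine: 2574 / 0.897 = 2870 g.

2.87 kg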